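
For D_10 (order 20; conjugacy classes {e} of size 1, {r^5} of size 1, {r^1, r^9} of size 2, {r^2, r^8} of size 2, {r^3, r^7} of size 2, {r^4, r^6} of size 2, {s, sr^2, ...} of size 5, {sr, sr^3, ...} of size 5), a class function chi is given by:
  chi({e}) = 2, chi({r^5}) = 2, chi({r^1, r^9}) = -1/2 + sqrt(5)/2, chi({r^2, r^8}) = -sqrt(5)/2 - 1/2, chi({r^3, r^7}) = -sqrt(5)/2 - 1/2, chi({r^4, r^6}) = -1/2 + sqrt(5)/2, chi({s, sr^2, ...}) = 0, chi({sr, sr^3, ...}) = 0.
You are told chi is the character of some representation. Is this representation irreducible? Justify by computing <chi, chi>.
Irreducible: <chi, chi> = 1.

Derivation: <chi, chi> = (1/|G|) sum_C |C| * |chi(C)|^2 = (1/20)[1*|2|^2 + 1*|2|^2 + 2*|-1/2 + sqrt(5)/2|^2 + 2*|-sqrt(5)/2 - 1/2|^2 + 2*|-sqrt(5)/2 - 1/2|^2 + 2*|-1/2 + sqrt(5)/2|^2 + 5*|0|^2 + 5*|0|^2]
  = (1/20)[(4) + (4) + (3 - sqrt(5)) + (sqrt(5) + 3) + (sqrt(5) + 3) + (3 - sqrt(5)) + (0) + (0)] = 20/20 = 1.
A character is irreducible iff <chi, chi> = 1, so this representation is irreducible.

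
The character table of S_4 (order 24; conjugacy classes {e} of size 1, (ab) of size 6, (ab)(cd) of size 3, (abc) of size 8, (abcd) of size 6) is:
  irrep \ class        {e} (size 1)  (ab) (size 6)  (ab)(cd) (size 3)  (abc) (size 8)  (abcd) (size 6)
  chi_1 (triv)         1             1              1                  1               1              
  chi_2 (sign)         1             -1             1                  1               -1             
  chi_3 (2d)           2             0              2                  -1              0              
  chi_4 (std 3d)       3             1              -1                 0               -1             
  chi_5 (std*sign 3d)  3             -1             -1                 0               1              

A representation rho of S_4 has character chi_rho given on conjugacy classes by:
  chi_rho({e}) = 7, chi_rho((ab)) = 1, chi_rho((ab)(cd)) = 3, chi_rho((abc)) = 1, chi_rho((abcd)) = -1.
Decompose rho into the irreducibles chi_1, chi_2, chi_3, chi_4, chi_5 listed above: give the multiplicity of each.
Multiplicities: chi_1: 1, chi_2: 1, chi_3: 1, chi_4: 1, chi_5: 0.

Derivation: Use <chi_rho, chi> = (1/|G|) sum_C |C| * chi_rho(C) * conj(chi(C)) with |G| = 24 for each irreducible chi in the table:
  <chi_rho, chi_1> = (1/24)[1*(7)*conj(1) + 6*(1)*conj(1) + 3*(3)*conj(1) + 8*(1)*conj(1) + 6*(-1)*conj(1)]
      = (1/24)[(7) + (6) + (9) + (8) + (-6)] = 24/24 = 1
  <chi_rho, chi_2> = (1/24)[1*(7)*conj(1) + 6*(1)*conj(-1) + 3*(3)*conj(1) + 8*(1)*conj(1) + 6*(-1)*conj(-1)]
      = (1/24)[(7) + (-6) + (9) + (8) + (6)] = 24/24 = 1
  <chi_rho, chi_3> = (1/24)[1*(7)*conj(2) + 6*(1)*conj(0) + 3*(3)*conj(2) + 8*(1)*conj(-1) + 6*(-1)*conj(0)]
      = (1/24)[(14) + (0) + (18) + (-8) + (0)] = 24/24 = 1
  <chi_rho, chi_4> = (1/24)[1*(7)*conj(3) + 6*(1)*conj(1) + 3*(3)*conj(-1) + 8*(1)*conj(0) + 6*(-1)*conj(-1)]
      = (1/24)[(21) + (6) + (-9) + (0) + (6)] = 24/24 = 1
  <chi_rho, chi_5> = (1/24)[1*(7)*conj(3) + 6*(1)*conj(-1) + 3*(3)*conj(-1) + 8*(1)*conj(0) + 6*(-1)*conj(1)]
      = (1/24)[(21) + (-6) + (-9) + (0) + (-6)] = 0/24 = 0
Dimension check: dim(rho) = sum (mult * dim) = 1*1 + 1*1 + 1*2 + 1*3 + 0*3 = 7 = chi_rho(e) = 7.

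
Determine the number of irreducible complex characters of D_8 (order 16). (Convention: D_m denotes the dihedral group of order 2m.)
7

Reasoning: The number of irreducible complex representations of a finite group equals its number of conjugacy classes. D_8 has 7 conjugacy classes (n/2 + 3 for n even), so D_8 (order 16) has exactly 7 irreducible complex representations.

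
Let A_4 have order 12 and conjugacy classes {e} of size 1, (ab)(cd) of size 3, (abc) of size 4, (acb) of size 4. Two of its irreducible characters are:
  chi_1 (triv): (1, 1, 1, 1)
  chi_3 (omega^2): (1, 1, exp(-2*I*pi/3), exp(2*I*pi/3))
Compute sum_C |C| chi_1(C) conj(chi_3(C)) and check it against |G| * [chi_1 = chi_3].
Sum = 0; so <chi_1, chi_3> = 0 (distinct irreducibles are orthogonal).

Reasoning: Compute term by term over conjugacy classes (|C| * chi_1(C) * conj(chi_3(C))):
  1*(1)*conj(1) + 3*(1)*conj(1) + 4*(1)*conj(exp(-2*I*pi/3)) + 4*(1)*conj(exp(2*I*pi/3))
  = (1) + (3) + (4*exp(2*I*pi/3)) + (4*exp(-2*I*pi/3))
  = 0.
(Exp terms are combined using exp(i*s)*conj(exp(i*t)) = exp(i*(s-t)), and sums of them are collapsed using the identity that for every m > 1 the m distinct m-th roots of unity sum to 0, e.g. 1 + exp(2*I*pi/3) + exp(-2*I*pi/3) = 0.)
Dividing by |G| = 12 gives 0/12 = 0, matching the row-orthogonality relation <chi_1, chi_3> = [chi_1 = chi_3].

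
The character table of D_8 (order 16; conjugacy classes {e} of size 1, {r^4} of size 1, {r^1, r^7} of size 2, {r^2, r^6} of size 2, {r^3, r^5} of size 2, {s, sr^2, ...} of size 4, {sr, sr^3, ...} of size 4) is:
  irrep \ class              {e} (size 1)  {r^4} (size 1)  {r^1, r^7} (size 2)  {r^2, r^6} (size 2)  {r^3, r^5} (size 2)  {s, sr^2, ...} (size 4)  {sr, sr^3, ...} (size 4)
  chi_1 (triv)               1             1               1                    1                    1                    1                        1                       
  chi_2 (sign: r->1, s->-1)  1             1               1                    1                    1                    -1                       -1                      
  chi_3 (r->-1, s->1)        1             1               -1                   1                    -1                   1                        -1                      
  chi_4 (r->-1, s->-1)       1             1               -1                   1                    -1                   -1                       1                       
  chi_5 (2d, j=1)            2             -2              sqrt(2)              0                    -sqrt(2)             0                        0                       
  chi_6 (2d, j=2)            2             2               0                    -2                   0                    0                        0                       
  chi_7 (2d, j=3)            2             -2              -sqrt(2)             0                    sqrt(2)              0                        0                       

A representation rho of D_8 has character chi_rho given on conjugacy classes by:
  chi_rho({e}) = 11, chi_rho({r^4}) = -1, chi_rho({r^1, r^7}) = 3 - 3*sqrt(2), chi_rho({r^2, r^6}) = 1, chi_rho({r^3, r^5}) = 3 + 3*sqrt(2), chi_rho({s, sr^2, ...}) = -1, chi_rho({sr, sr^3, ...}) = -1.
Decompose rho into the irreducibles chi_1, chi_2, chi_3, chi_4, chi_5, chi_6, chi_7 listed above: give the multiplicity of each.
Multiplicities: chi_1: 1, chi_2: 2, chi_3: 0, chi_4: 0, chi_5: 0, chi_6: 1, chi_7: 3.

Proof sketch: Use <chi_rho, chi> = (1/|G|) sum_C |C| * chi_rho(C) * conj(chi(C)) with |G| = 16 for each irreducible chi in the table:
  <chi_rho, chi_1> = (1/16)[1*(11)*conj(1) + 1*(-1)*conj(1) + 2*(3 - 3*sqrt(2))*conj(1) + 2*(1)*conj(1) + 2*(3 + 3*sqrt(2))*conj(1) + 4*(-1)*conj(1) + 4*(-1)*conj(1)]
      = (1/16)[(11) + (-1) + (6 - 6*sqrt(2)) + (2) + (6 + 6*sqrt(2)) + (-4) + (-4)] = 16/16 = 1
  <chi_rho, chi_2> = (1/16)[1*(11)*conj(1) + 1*(-1)*conj(1) + 2*(3 - 3*sqrt(2))*conj(1) + 2*(1)*conj(1) + 2*(3 + 3*sqrt(2))*conj(1) + 4*(-1)*conj(-1) + 4*(-1)*conj(-1)]
      = (1/16)[(11) + (-1) + (6 - 6*sqrt(2)) + (2) + (6 + 6*sqrt(2)) + (4) + (4)] = 32/16 = 2
  <chi_rho, chi_3> = (1/16)[1*(11)*conj(1) + 1*(-1)*conj(1) + 2*(3 - 3*sqrt(2))*conj(-1) + 2*(1)*conj(1) + 2*(3 + 3*sqrt(2))*conj(-1) + 4*(-1)*conj(1) + 4*(-1)*conj(-1)]
      = (1/16)[(11) + (-1) + (-6 + 6*sqrt(2)) + (2) + (-6*sqrt(2) - 6) + (-4) + (4)] = 0/16 = 0
  <chi_rho, chi_4> = (1/16)[1*(11)*conj(1) + 1*(-1)*conj(1) + 2*(3 - 3*sqrt(2))*conj(-1) + 2*(1)*conj(1) + 2*(3 + 3*sqrt(2))*conj(-1) + 4*(-1)*conj(-1) + 4*(-1)*conj(1)]
      = (1/16)[(11) + (-1) + (-6 + 6*sqrt(2)) + (2) + (-6*sqrt(2) - 6) + (4) + (-4)] = 0/16 = 0
  <chi_rho, chi_5> = (1/16)[1*(11)*conj(2) + 1*(-1)*conj(-2) + 2*(3 - 3*sqrt(2))*conj(sqrt(2)) + 2*(1)*conj(0) + 2*(3 + 3*sqrt(2))*conj(-sqrt(2)) + 4*(-1)*conj(0) + 4*(-1)*conj(0)]
      = (1/16)[(22) + (2) + (-12 + 6*sqrt(2)) + (0) + (-12 - 6*sqrt(2)) + (0) + (0)] = 0/16 = 0
  <chi_rho, chi_6> = (1/16)[1*(11)*conj(2) + 1*(-1)*conj(2) + 2*(3 - 3*sqrt(2))*conj(0) + 2*(1)*conj(-2) + 2*(3 + 3*sqrt(2))*conj(0) + 4*(-1)*conj(0) + 4*(-1)*conj(0)]
      = (1/16)[(22) + (-2) + (0) + (-4) + (0) + (0) + (0)] = 16/16 = 1
  <chi_rho, chi_7> = (1/16)[1*(11)*conj(2) + 1*(-1)*conj(-2) + 2*(3 - 3*sqrt(2))*conj(-sqrt(2)) + 2*(1)*conj(0) + 2*(3 + 3*sqrt(2))*conj(sqrt(2)) + 4*(-1)*conj(0) + 4*(-1)*conj(0)]
      = (1/16)[(22) + (2) + (12 - 6*sqrt(2)) + (0) + (6*sqrt(2) + 12) + (0) + (0)] = 48/16 = 3
Dimension check: dim(rho) = sum (mult * dim) = 1*1 + 2*1 + 0*1 + 0*1 + 0*2 + 1*2 + 3*2 = 11 = chi_rho(e) = 11.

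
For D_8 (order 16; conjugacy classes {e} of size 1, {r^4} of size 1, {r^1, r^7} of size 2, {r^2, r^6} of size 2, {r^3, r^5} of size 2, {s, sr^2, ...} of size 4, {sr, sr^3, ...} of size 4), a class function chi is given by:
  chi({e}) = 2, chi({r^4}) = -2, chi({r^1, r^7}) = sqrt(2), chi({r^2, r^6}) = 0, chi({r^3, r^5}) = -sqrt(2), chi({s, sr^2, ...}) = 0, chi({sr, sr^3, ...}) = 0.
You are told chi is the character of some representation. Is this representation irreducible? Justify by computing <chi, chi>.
Irreducible: <chi, chi> = 1.

Proof sketch: <chi, chi> = (1/|G|) sum_C |C| * |chi(C)|^2 = (1/16)[1*|2|^2 + 1*|-2|^2 + 2*|sqrt(2)|^2 + 2*|0|^2 + 2*|-sqrt(2)|^2 + 4*|0|^2 + 4*|0|^2]
  = (1/16)[(4) + (4) + (4) + (0) + (4) + (0) + (0)] = 16/16 = 1.
A character is irreducible iff <chi, chi> = 1, so this representation is irreducible.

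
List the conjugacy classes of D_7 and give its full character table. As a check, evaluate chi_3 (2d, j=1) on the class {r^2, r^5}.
Conjugacy classes: {e} of size 1, {r^1, r^6} of size 2, {r^2, r^5} of size 2, {r^3, r^4} of size 2, {s, sr, ..., sr^6} of size 7.
Character table:
  irrep \ class              {e} (size 1)  {r^1, r^6} (size 2)  {r^2, r^5} (size 2)  {r^3, r^4} (size 2)  {s, sr, ..., sr^6} (size 7)
  chi_1 (triv)               1             1                    1                    1                    1                          
  chi_2 (sign: r->1, s->-1)  1             1                    1                    1                    -1                         
  chi_3 (2d, j=1)            2             2*cos(2*pi/7)        -2*cos(3*pi/7)       -2*cos(pi/7)         0                          
  chi_4 (2d, j=2)            2             -2*cos(3*pi/7)       -2*cos(pi/7)         2*cos(2*pi/7)        0                          
  chi_5 (2d, j=3)            2             -2*cos(pi/7)         2*cos(2*pi/7)        -2*cos(3*pi/7)       0                          

Spot check: chi_3 (2d, j=1) on {r^2, r^5} = -2*cos(3*pi/7).

Solution. D_7 has order 2*7 = 14 with 5 conjugacy classes, hence 5 irreducibles. Sum of squared dims 1 + 1 + 4 + 4 + 4 = 14 = |G|. Linear characters come from the abelianisation; the 2-dimensional irreps have character r^k -> 2*cos(2*pi*j*k/7), reflections -> 0.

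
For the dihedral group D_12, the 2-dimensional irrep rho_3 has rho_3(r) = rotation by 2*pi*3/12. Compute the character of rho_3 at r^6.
chi_{rho_3}(r^6) = 2*cos(2*pi*3*6/12) = -2

Derivation: rho_3(r^6) is rotation by angle 2*pi*3*6/12, whose trace is 2*cos(2*pi*3*6/12) = -2.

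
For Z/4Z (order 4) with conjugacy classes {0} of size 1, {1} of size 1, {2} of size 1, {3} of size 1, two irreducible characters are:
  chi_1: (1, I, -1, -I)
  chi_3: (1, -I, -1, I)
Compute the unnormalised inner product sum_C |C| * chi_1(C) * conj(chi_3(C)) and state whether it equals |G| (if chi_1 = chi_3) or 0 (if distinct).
Sum = 0; so <chi_1, chi_3> = 0 (distinct irreducibles are orthogonal).

Justification: Compute term by term over conjugacy classes (|C| * chi_1(C) * conj(chi_3(C))):
  1*(1)*conj(1) + 1*(I)*conj(-I) + 1*(-1)*conj(-1) + 1*(-I)*conj(I)
  = (1) + (-1) + (1) + (-1)
  = 0.
(Exp terms are combined using exp(i*s)*conj(exp(i*t)) = exp(i*(s-t)), and sums of them are collapsed using the identity that for every m > 1 the m distinct m-th roots of unity sum to 0, e.g. 1 + exp(2*I*pi/3) + exp(-2*I*pi/3) = 0.)
Dividing by |G| = 4 gives 0/4 = 0, matching the row-orthogonality relation <chi_1, chi_3> = [chi_1 = chi_3].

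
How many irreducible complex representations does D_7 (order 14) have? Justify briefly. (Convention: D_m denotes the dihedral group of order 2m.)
5

Why: The number of irreducible complex representations of a finite group equals its number of conjugacy classes. D_7 has 5 conjugacy classes ((n+3)/2 for n odd), so D_7 (order 14) has exactly 5 irreducible complex representations.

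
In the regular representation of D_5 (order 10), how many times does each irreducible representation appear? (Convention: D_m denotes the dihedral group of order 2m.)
Each irreducible V_i of dimension d_i appears with multiplicity d_i, i.e. rho_reg = (direct sum over all irreducibles V_i) d_i V_i. The irreducible dimensions for D_5 are 1, 1, 2, 2: 2 irreducibles of dimension 1, each with multiplicity 1; 2 irreducibles of dimension 2, each with multiplicity 2. Total dimension 2*1*1 + 2*2*2 = 10 = |G|.

Solution. General theorem: in the regular representation of a finite group G, each irreducible appears with multiplicity equal to its dimension. Check: dim(rho_reg) = sum d_i^2 = 1 + 1 + 4 + 4 = 10 = |G|.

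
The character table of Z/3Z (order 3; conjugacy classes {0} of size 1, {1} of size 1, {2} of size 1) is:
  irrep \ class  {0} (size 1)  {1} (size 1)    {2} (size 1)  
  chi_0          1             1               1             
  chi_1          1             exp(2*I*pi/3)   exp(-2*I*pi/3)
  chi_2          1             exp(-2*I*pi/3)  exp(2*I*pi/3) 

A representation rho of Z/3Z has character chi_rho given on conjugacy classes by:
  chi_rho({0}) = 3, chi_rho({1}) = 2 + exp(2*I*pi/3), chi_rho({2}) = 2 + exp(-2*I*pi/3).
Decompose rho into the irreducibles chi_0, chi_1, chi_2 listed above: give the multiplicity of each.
Multiplicities: chi_0: 2, chi_1: 1, chi_2: 0.

Solution. Use <chi_rho, chi> = (1/|G|) sum_C |C| * chi_rho(C) * conj(chi(C)) with |G| = 3 for each irreducible chi in the table:
  <chi_rho, chi_0> = (1/3)[1*(3)*conj(1) + 1*(2 + exp(2*I*pi/3))*conj(1) + 1*(2 + exp(-2*I*pi/3))*conj(1)]
      = (1/3)[(3) + (2 + exp(2*I*pi/3)) + (2 + exp(-2*I*pi/3))] = 6/3 = 2
  <chi_rho, chi_1> = (1/3)[1*(3)*conj(1) + 1*(2 + exp(2*I*pi/3))*conj(exp(2*I*pi/3)) + 1*(2 + exp(-2*I*pi/3))*conj(exp(-2*I*pi/3))]
      = (1/3)[(3) + (1 + 2*exp(-2*I*pi/3)) + (1 + 2*exp(2*I*pi/3))] = 3/3 = 1
  <chi_rho, chi_2> = (1/3)[1*(3)*conj(1) + 1*(2 + exp(2*I*pi/3))*conj(exp(-2*I*pi/3)) + 1*(2 + exp(-2*I*pi/3))*conj(exp(2*I*pi/3))]
      = (1/3)[(3) + (exp(-2*I*pi/3) + 2*exp(2*I*pi/3)) + (2*exp(-2*I*pi/3) + exp(2*I*pi/3))] = 0/3 = 0
(Exp terms are combined using exp(i*s)*conj(exp(i*t)) = exp(i*(s-t)), and sums of them are collapsed using the identity that for every m > 1 the m distinct m-th roots of unity sum to 0, e.g. 1 + exp(2*I*pi/3) + exp(-2*I*pi/3) = 0.)
Dimension check: dim(rho) = sum (mult * dim) = 2*1 + 1*1 + 0*1 = 3 = chi_rho(e) = 3.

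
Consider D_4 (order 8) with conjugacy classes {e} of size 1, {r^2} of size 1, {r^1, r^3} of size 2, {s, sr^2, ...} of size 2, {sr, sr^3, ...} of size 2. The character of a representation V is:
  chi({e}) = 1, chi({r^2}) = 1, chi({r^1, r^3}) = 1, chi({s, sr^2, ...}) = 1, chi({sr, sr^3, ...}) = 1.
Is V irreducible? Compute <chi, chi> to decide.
Irreducible: <chi, chi> = 1.

Argument: <chi, chi> = (1/|G|) sum_C |C| * |chi(C)|^2 = (1/8)[1*|1|^2 + 1*|1|^2 + 2*|1|^2 + 2*|1|^2 + 2*|1|^2]
  = (1/8)[(1) + (1) + (2) + (2) + (2)] = 8/8 = 1.
A character is irreducible iff <chi, chi> = 1, so this representation is irreducible.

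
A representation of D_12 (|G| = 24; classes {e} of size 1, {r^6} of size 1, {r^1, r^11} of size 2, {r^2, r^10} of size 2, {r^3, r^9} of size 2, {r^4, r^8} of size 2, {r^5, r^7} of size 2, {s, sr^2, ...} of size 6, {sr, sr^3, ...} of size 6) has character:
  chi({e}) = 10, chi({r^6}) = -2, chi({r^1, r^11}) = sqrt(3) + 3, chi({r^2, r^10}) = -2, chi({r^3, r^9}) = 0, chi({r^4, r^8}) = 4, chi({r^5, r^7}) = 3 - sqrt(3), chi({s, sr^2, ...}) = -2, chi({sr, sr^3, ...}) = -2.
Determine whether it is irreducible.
Not irreducible (reducible): <chi, chi> = 10 > 1.

Proof sketch: <chi, chi> = (1/|G|) sum_C |C| * |chi(C)|^2 = (1/24)[1*|10|^2 + 1*|-2|^2 + 2*|sqrt(3) + 3|^2 + 2*|-2|^2 + 2*|0|^2 + 2*|4|^2 + 2*|3 - sqrt(3)|^2 + 6*|-2|^2 + 6*|-2|^2]
  = (1/24)[(100) + (4) + (12*sqrt(3) + 24) + (8) + (0) + (32) + (24 - 12*sqrt(3)) + (24) + (24)] = 240/24 = 10.
A character is irreducible iff <chi, chi> = 1, so this representation is reducible.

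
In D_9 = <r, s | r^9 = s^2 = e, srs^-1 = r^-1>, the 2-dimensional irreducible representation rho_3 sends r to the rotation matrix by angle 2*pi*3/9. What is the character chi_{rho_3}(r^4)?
chi_{rho_3}(r^4) = 2*cos(2*pi*3*4/9) = -1

Justification: rho_3(r^4) is rotation by angle 2*pi*3*4/9, whose trace is 2*cos(2*pi*3*4/9) = -1.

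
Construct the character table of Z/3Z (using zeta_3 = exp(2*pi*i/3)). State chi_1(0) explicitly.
Character table of Z/3Z (irreps indexed chi_0,...,chi_2 with chi_k(m) = zeta_3^(k*m), zeta_3 = exp(2*pi*i/3)):
  irrep \ class  {0} (size 1)  {1} (size 1)    {2} (size 1)  
  chi_0          1             1               1             
  chi_1          1             exp(2*I*pi/3)   exp(-2*I*pi/3)
  chi_2          1             exp(-2*I*pi/3)  exp(2*I*pi/3) 

Spot check: chi_1(0) = zeta_3^(1*0) = zeta_3^0 = 1.

Derivation: Z/3Z is abelian, so all 3 irreducible complex representations are 1-dimensional. They are given by chi_k(m) = zeta_3^(k*m) for k = 0,...,2. Row orthogonality: sum_m chi_k(m) conj(chi_l(m)) = 3 * [k = l].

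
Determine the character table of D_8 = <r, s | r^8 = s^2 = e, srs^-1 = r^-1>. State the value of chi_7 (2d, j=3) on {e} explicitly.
Conjugacy classes: {e} of size 1, {r^4} of size 1, {r^1, r^7} of size 2, {r^2, r^6} of size 2, {r^3, r^5} of size 2, {s, sr^2, ...} of size 4, {sr, sr^3, ...} of size 4.
Character table:
  irrep \ class              {e} (size 1)  {r^4} (size 1)  {r^1, r^7} (size 2)  {r^2, r^6} (size 2)  {r^3, r^5} (size 2)  {s, sr^2, ...} (size 4)  {sr, sr^3, ...} (size 4)
  chi_1 (triv)               1             1               1                    1                    1                    1                        1                       
  chi_2 (sign: r->1, s->-1)  1             1               1                    1                    1                    -1                       -1                      
  chi_3 (r->-1, s->1)        1             1               -1                   1                    -1                   1                        -1                      
  chi_4 (r->-1, s->-1)       1             1               -1                   1                    -1                   -1                       1                       
  chi_5 (2d, j=1)            2             -2              sqrt(2)              0                    -sqrt(2)             0                        0                       
  chi_6 (2d, j=2)            2             2               0                    -2                   0                    0                        0                       
  chi_7 (2d, j=3)            2             -2              -sqrt(2)             0                    sqrt(2)              0                        0                       

Spot check: chi_7 (2d, j=3) on {e} = 2.

Reasoning: D_8 has order 2*8 = 16 with 7 conjugacy classes, hence 7 irreducibles. Sum of squared dims 1 + 1 + 1 + 1 + 4 + 4 + 4 = 16 = |G|. Linear characters come from the abelianisation; the 2-dimensional irreps have character r^k -> 2*cos(2*pi*j*k/8), reflections -> 0.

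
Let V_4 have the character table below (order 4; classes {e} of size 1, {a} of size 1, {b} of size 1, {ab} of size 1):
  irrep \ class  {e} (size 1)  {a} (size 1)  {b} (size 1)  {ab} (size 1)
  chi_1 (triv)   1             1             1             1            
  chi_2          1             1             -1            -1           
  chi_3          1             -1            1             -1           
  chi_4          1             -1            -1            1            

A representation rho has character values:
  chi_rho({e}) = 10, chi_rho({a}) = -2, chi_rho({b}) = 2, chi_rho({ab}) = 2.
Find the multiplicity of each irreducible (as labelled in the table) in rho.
Multiplicities: chi_1: 3, chi_2: 1, chi_3: 3, chi_4: 3.

Details: Use <chi_rho, chi> = (1/|G|) sum_C |C| * chi_rho(C) * conj(chi(C)) with |G| = 4 for each irreducible chi in the table:
  <chi_rho, chi_1> = (1/4)[1*(10)*conj(1) + 1*(-2)*conj(1) + 1*(2)*conj(1) + 1*(2)*conj(1)]
      = (1/4)[(10) + (-2) + (2) + (2)] = 12/4 = 3
  <chi_rho, chi_2> = (1/4)[1*(10)*conj(1) + 1*(-2)*conj(1) + 1*(2)*conj(-1) + 1*(2)*conj(-1)]
      = (1/4)[(10) + (-2) + (-2) + (-2)] = 4/4 = 1
  <chi_rho, chi_3> = (1/4)[1*(10)*conj(1) + 1*(-2)*conj(-1) + 1*(2)*conj(1) + 1*(2)*conj(-1)]
      = (1/4)[(10) + (2) + (2) + (-2)] = 12/4 = 3
  <chi_rho, chi_4> = (1/4)[1*(10)*conj(1) + 1*(-2)*conj(-1) + 1*(2)*conj(-1) + 1*(2)*conj(1)]
      = (1/4)[(10) + (2) + (-2) + (2)] = 12/4 = 3
Dimension check: dim(rho) = sum (mult * dim) = 3*1 + 1*1 + 3*1 + 3*1 = 10 = chi_rho(e) = 10.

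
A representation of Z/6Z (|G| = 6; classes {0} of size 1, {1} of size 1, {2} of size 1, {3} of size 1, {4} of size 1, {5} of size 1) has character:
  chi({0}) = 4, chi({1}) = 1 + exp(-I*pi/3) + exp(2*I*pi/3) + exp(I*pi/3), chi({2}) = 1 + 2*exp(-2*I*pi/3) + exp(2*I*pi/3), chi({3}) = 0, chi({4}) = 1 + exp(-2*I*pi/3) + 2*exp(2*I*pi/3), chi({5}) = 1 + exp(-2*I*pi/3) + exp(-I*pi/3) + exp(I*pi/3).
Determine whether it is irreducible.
Not irreducible (reducible): <chi, chi> = 4 > 1.

<chi, chi> = (1/|G|) sum_C |C| * |chi(C)|^2 = (1/6)[1*|4|^2 + 1*|1 + exp(-I*pi/3) + exp(2*I*pi/3) + exp(I*pi/3)|^2 + 1*|1 + 2*exp(-2*I*pi/3) + exp(2*I*pi/3)|^2 + 1*|0|^2 + 1*|1 + exp(-2*I*pi/3) + 2*exp(2*I*pi/3)|^2 + 1*|1 + exp(-2*I*pi/3) + exp(-I*pi/3) + exp(I*pi/3)|^2]
  = (1/6)[(16) + (3) + (1) + (0) + (1) + (3)] = 24/6 = 4.
(Exp terms are combined using exp(i*s)*conj(exp(i*t)) = exp(i*(s-t)), and sums of them are collapsed using the identity that for every m > 1 the m distinct m-th roots of unity sum to 0, e.g. 1 + exp(2*I*pi/3) + exp(-2*I*pi/3) = 0.)
A character is irreducible iff <chi, chi> = 1, so this representation is reducible.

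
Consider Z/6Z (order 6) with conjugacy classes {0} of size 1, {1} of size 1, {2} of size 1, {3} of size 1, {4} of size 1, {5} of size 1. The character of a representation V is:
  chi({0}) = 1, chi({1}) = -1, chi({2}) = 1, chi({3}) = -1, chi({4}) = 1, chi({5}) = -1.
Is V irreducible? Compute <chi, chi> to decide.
Irreducible: <chi, chi> = 1.

Why: <chi, chi> = (1/|G|) sum_C |C| * |chi(C)|^2 = (1/6)[1*|1|^2 + 1*|-1|^2 + 1*|1|^2 + 1*|-1|^2 + 1*|1|^2 + 1*|-1|^2]
  = (1/6)[(1) + (1) + (1) + (1) + (1) + (1)] = 6/6 = 1.
(Exp terms are combined using exp(i*s)*conj(exp(i*t)) = exp(i*(s-t)), and sums of them are collapsed using the identity that for every m > 1 the m distinct m-th roots of unity sum to 0, e.g. 1 + exp(2*I*pi/3) + exp(-2*I*pi/3) = 0.)
A character is irreducible iff <chi, chi> = 1, so this representation is irreducible.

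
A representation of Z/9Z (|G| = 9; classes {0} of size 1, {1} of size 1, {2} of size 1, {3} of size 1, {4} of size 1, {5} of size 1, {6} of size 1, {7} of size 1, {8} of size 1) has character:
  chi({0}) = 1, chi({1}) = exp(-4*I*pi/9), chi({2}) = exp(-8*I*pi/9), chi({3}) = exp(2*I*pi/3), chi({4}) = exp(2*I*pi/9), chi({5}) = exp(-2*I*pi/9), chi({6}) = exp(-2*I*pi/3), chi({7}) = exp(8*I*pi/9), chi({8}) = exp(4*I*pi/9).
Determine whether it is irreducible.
Irreducible: <chi, chi> = 1.

Why: <chi, chi> = (1/|G|) sum_C |C| * |chi(C)|^2 = (1/9)[1*|1|^2 + 1*|exp(-4*I*pi/9)|^2 + 1*|exp(-8*I*pi/9)|^2 + 1*|exp(2*I*pi/3)|^2 + 1*|exp(2*I*pi/9)|^2 + 1*|exp(-2*I*pi/9)|^2 + 1*|exp(-2*I*pi/3)|^2 + 1*|exp(8*I*pi/9)|^2 + 1*|exp(4*I*pi/9)|^2]
  = (1/9)[(1) + (1) + (1) + (1) + (1) + (1) + (1) + (1) + (1)] = 9/9 = 1.
(Exp terms are combined using exp(i*s)*conj(exp(i*t)) = exp(i*(s-t)), and sums of them are collapsed using the identity that for every m > 1 the m distinct m-th roots of unity sum to 0, e.g. 1 + exp(2*I*pi/3) + exp(-2*I*pi/3) = 0.)
A character is irreducible iff <chi, chi> = 1, so this representation is irreducible.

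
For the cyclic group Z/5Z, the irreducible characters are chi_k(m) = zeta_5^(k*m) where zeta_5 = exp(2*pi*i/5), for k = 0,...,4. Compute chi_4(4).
chi_4(4) = zeta_5^16 = exp(2*I*pi/5)

chi_4(4) = zeta_5^(4*4) = zeta_5^16. Since zeta_5^5 = 1, this equals zeta_5^1 = exp(2*pi*i*1/5) = exp(2*I*pi/5).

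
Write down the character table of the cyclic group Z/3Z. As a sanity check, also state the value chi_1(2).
Character table of Z/3Z (irreps indexed chi_0,...,chi_2 with chi_k(m) = zeta_3^(k*m), zeta_3 = exp(2*pi*i/3)):
  irrep \ class  {0} (size 1)  {1} (size 1)    {2} (size 1)  
  chi_0          1             1               1             
  chi_1          1             exp(2*I*pi/3)   exp(-2*I*pi/3)
  chi_2          1             exp(-2*I*pi/3)  exp(2*I*pi/3) 

Spot check: chi_1(2) = zeta_3^(1*2) = zeta_3^2 = exp(-2*I*pi/3).

Details: Z/3Z is abelian, so all 3 irreducible complex representations are 1-dimensional. They are given by chi_k(m) = zeta_3^(k*m) for k = 0,...,2. Row orthogonality: sum_m chi_k(m) conj(chi_l(m)) = 3 * [k = l].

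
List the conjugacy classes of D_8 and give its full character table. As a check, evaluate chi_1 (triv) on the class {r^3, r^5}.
Conjugacy classes: {e} of size 1, {r^4} of size 1, {r^1, r^7} of size 2, {r^2, r^6} of size 2, {r^3, r^5} of size 2, {s, sr^2, ...} of size 4, {sr, sr^3, ...} of size 4.
Character table:
  irrep \ class              {e} (size 1)  {r^4} (size 1)  {r^1, r^7} (size 2)  {r^2, r^6} (size 2)  {r^3, r^5} (size 2)  {s, sr^2, ...} (size 4)  {sr, sr^3, ...} (size 4)
  chi_1 (triv)               1             1               1                    1                    1                    1                        1                       
  chi_2 (sign: r->1, s->-1)  1             1               1                    1                    1                    -1                       -1                      
  chi_3 (r->-1, s->1)        1             1               -1                   1                    -1                   1                        -1                      
  chi_4 (r->-1, s->-1)       1             1               -1                   1                    -1                   -1                       1                       
  chi_5 (2d, j=1)            2             -2              sqrt(2)              0                    -sqrt(2)             0                        0                       
  chi_6 (2d, j=2)            2             2               0                    -2                   0                    0                        0                       
  chi_7 (2d, j=3)            2             -2              -sqrt(2)             0                    sqrt(2)              0                        0                       

Spot check: chi_1 (triv) on {r^3, r^5} = 1.

Proof sketch: D_8 has order 2*8 = 16 with 7 conjugacy classes, hence 7 irreducibles. Sum of squared dims 1 + 1 + 1 + 1 + 4 + 4 + 4 = 16 = |G|. Linear characters come from the abelianisation; the 2-dimensional irreps have character r^k -> 2*cos(2*pi*j*k/8), reflections -> 0.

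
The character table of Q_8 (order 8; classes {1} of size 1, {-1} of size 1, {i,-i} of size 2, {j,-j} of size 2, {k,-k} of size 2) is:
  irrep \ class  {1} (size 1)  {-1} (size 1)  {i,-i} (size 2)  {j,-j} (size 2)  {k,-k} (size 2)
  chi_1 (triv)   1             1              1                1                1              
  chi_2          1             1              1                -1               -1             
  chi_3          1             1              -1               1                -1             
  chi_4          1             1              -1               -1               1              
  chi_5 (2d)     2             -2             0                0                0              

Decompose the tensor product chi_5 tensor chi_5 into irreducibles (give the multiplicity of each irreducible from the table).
chi_5 tensor chi_5 = chi_1 + chi_2 + chi_3 + chi_4 (all other irreducibles have multiplicity 0).

Argument: The character of a tensor product is the pointwise product (chi_5 * chi_5)(C) = chi_5(C) * chi_5(C):
  {1}: (2)*(2), {-1}: (-2)*(-2), {i,-i}: (0)*(0), {j,-j}: (0)*(0), {k,-k}: (0)*(0)
so (chi_5 * chi_5) takes values
  {1} -> 4, {-1} -> 4, {i,-i} -> 0, {j,-j} -> 0, {k,-k} -> 0.
Now take the inner product of this character with each irreducible chi from the table, <chi_5*chi_5, chi> = (1/8) sum_C |C| (chi_5*chi_5)(C) conj(chi(C)):
  <chi_5*chi_5, chi_1> = (1/8)[1*(4)*conj(1) + 1*(4)*conj(1) + 2*(0)*conj(1) + 2*(0)*conj(1) + 2*(0)*conj(1)]
      = (1/8)[(4) + (4) + (0) + (0) + (0)] = 8/8 = 1
  <chi_5*chi_5, chi_2> = (1/8)[1*(4)*conj(1) + 1*(4)*conj(1) + 2*(0)*conj(1) + 2*(0)*conj(-1) + 2*(0)*conj(-1)]
      = (1/8)[(4) + (4) + (0) + (0) + (0)] = 8/8 = 1
  <chi_5*chi_5, chi_3> = (1/8)[1*(4)*conj(1) + 1*(4)*conj(1) + 2*(0)*conj(-1) + 2*(0)*conj(1) + 2*(0)*conj(-1)]
      = (1/8)[(4) + (4) + (0) + (0) + (0)] = 8/8 = 1
  <chi_5*chi_5, chi_4> = (1/8)[1*(4)*conj(1) + 1*(4)*conj(1) + 2*(0)*conj(-1) + 2*(0)*conj(-1) + 2*(0)*conj(1)]
      = (1/8)[(4) + (4) + (0) + (0) + (0)] = 8/8 = 1
  <chi_5*chi_5, chi_5> = (1/8)[1*(4)*conj(2) + 1*(4)*conj(-2) + 2*(0)*conj(0) + 2*(0)*conj(0) + 2*(0)*conj(0)]
      = (1/8)[(8) + (-8) + (0) + (0) + (0)] = 0/8 = 0
Hence the multiplicities are chi_1: 1, chi_2: 1, chi_3: 1, chi_4: 1. Dimension check: dim(chi_5)*dim(chi_5) = 2*2 = 4 and sum (mult * dim) = 1*1 + 1*1 + 1*1 + 1*1 = 4.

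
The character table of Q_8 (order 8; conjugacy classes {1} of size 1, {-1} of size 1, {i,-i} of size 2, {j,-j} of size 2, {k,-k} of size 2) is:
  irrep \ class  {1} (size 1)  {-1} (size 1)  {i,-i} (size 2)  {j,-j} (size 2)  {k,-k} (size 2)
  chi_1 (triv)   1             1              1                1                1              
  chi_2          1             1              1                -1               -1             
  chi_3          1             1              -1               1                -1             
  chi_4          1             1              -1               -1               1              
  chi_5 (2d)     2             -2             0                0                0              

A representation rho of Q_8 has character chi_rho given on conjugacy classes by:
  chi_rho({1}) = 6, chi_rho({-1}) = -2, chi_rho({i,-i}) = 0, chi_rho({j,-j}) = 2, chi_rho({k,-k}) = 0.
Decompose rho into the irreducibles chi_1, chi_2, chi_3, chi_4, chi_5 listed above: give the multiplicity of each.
Multiplicities: chi_1: 1, chi_2: 0, chi_3: 1, chi_4: 0, chi_5: 2.

Working: Use <chi_rho, chi> = (1/|G|) sum_C |C| * chi_rho(C) * conj(chi(C)) with |G| = 8 for each irreducible chi in the table:
  <chi_rho, chi_1> = (1/8)[1*(6)*conj(1) + 1*(-2)*conj(1) + 2*(0)*conj(1) + 2*(2)*conj(1) + 2*(0)*conj(1)]
      = (1/8)[(6) + (-2) + (0) + (4) + (0)] = 8/8 = 1
  <chi_rho, chi_2> = (1/8)[1*(6)*conj(1) + 1*(-2)*conj(1) + 2*(0)*conj(1) + 2*(2)*conj(-1) + 2*(0)*conj(-1)]
      = (1/8)[(6) + (-2) + (0) + (-4) + (0)] = 0/8 = 0
  <chi_rho, chi_3> = (1/8)[1*(6)*conj(1) + 1*(-2)*conj(1) + 2*(0)*conj(-1) + 2*(2)*conj(1) + 2*(0)*conj(-1)]
      = (1/8)[(6) + (-2) + (0) + (4) + (0)] = 8/8 = 1
  <chi_rho, chi_4> = (1/8)[1*(6)*conj(1) + 1*(-2)*conj(1) + 2*(0)*conj(-1) + 2*(2)*conj(-1) + 2*(0)*conj(1)]
      = (1/8)[(6) + (-2) + (0) + (-4) + (0)] = 0/8 = 0
  <chi_rho, chi_5> = (1/8)[1*(6)*conj(2) + 1*(-2)*conj(-2) + 2*(0)*conj(0) + 2*(2)*conj(0) + 2*(0)*conj(0)]
      = (1/8)[(12) + (4) + (0) + (0) + (0)] = 16/8 = 2
Dimension check: dim(rho) = sum (mult * dim) = 1*1 + 0*1 + 1*1 + 0*1 + 2*2 = 6 = chi_rho(e) = 6.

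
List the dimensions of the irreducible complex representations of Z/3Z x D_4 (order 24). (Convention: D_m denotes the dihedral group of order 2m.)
Dimensions: 1, 1, 1, 1, 1, 1, 1, 1, 1, 1, 1, 1, 2, 2, 2

Justification: There are 15 irreducibles (= number of conjugacy classes). Their dimensions d_i satisfy sum d_i^2 = |G| = 24: 1 + 1 + 1 + 1 + 1 + 1 + 1 + 1 + 1 + 1 + 1 + 1 + 4 + 4 + 4 = 24. (For the product with Z/3Z: each of the 3 1-dim characters of Z/3Z tensors with each irrep of D_4, giving 3 copies of each D_4-dimension.)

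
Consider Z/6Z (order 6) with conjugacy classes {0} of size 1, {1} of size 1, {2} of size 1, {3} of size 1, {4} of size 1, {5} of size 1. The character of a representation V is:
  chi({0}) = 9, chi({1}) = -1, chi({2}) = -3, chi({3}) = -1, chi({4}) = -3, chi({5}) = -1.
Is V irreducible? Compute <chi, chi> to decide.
Not irreducible (reducible): <chi, chi> = 17 > 1.

Reasoning: <chi, chi> = (1/|G|) sum_C |C| * |chi(C)|^2 = (1/6)[1*|9|^2 + 1*|-1|^2 + 1*|-3|^2 + 1*|-1|^2 + 1*|-3|^2 + 1*|-1|^2]
  = (1/6)[(81) + (1) + (9) + (1) + (9) + (1)] = 102/6 = 17.
(Exp terms are combined using exp(i*s)*conj(exp(i*t)) = exp(i*(s-t)), and sums of them are collapsed using the identity that for every m > 1 the m distinct m-th roots of unity sum to 0, e.g. 1 + exp(2*I*pi/3) + exp(-2*I*pi/3) = 0.)
A character is irreducible iff <chi, chi> = 1, so this representation is reducible.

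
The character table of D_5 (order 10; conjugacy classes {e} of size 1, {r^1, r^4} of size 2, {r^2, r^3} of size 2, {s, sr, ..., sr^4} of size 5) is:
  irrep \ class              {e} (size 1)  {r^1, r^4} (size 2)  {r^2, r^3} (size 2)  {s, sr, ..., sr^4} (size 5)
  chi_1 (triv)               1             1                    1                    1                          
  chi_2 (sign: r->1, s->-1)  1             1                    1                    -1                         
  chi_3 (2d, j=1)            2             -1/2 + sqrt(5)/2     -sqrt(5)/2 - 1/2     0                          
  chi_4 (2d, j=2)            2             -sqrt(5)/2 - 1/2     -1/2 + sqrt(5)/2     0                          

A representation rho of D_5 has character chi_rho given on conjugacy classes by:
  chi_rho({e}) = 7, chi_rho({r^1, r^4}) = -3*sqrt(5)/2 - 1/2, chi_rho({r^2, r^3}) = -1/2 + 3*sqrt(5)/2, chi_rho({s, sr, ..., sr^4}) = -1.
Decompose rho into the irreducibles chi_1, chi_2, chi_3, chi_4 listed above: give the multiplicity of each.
Multiplicities: chi_1: 0, chi_2: 1, chi_3: 0, chi_4: 3.

Why: Use <chi_rho, chi> = (1/|G|) sum_C |C| * chi_rho(C) * conj(chi(C)) with |G| = 10 for each irreducible chi in the table:
  <chi_rho, chi_1> = (1/10)[1*(7)*conj(1) + 2*(-3*sqrt(5)/2 - 1/2)*conj(1) + 2*(-1/2 + 3*sqrt(5)/2)*conj(1) + 5*(-1)*conj(1)]
      = (1/10)[(7) + (-3*sqrt(5) - 1) + (-1 + 3*sqrt(5)) + (-5)] = 0/10 = 0
  <chi_rho, chi_2> = (1/10)[1*(7)*conj(1) + 2*(-3*sqrt(5)/2 - 1/2)*conj(1) + 2*(-1/2 + 3*sqrt(5)/2)*conj(1) + 5*(-1)*conj(-1)]
      = (1/10)[(7) + (-3*sqrt(5) - 1) + (-1 + 3*sqrt(5)) + (5)] = 10/10 = 1
  <chi_rho, chi_3> = (1/10)[1*(7)*conj(2) + 2*(-3*sqrt(5)/2 - 1/2)*conj(-1/2 + sqrt(5)/2) + 2*(-1/2 + 3*sqrt(5)/2)*conj(-sqrt(5)/2 - 1/2) + 5*(-1)*conj(0)]
      = (1/10)[(14) + (-7 + sqrt(5)) + (-7 - sqrt(5)) + (0)] = 0/10 = 0
  <chi_rho, chi_4> = (1/10)[1*(7)*conj(2) + 2*(-3*sqrt(5)/2 - 1/2)*conj(-sqrt(5)/2 - 1/2) + 2*(-1/2 + 3*sqrt(5)/2)*conj(-1/2 + sqrt(5)/2) + 5*(-1)*conj(0)]
      = (1/10)[(14) + (2*sqrt(5) + 8) + (8 - 2*sqrt(5)) + (0)] = 30/10 = 3
Dimension check: dim(rho) = sum (mult * dim) = 0*1 + 1*1 + 0*2 + 3*2 = 7 = chi_rho(e) = 7.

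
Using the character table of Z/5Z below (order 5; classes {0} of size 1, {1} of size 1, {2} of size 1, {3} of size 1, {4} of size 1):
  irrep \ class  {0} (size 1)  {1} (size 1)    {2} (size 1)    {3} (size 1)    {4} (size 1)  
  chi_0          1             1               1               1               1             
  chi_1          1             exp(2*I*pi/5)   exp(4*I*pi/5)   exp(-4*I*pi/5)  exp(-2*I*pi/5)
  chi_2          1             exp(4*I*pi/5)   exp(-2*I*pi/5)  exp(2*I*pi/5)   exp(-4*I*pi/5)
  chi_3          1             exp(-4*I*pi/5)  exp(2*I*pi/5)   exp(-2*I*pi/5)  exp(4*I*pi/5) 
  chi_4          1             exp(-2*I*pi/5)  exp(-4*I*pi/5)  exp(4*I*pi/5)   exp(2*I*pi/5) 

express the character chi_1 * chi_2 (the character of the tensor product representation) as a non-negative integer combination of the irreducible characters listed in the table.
chi_1 tensor chi_2 = chi_3 (all other irreducibles have multiplicity 0).

Why: The character of a tensor product is the pointwise product (chi_1 * chi_2)(C) = chi_1(C) * chi_2(C):
  {0}: (1)*(1), {1}: (exp(2*I*pi/5))*(exp(4*I*pi/5)), {2}: (exp(4*I*pi/5))*(exp(-2*I*pi/5)), {3}: (exp(-4*I*pi/5))*(exp(2*I*pi/5)), {4}: (exp(-2*I*pi/5))*(exp(-4*I*pi/5))
so (chi_1 * chi_2) takes values
  {0} -> 1, {1} -> exp(-4*I*pi/5), {2} -> exp(2*I*pi/5), {3} -> exp(-2*I*pi/5), {4} -> exp(4*I*pi/5).
Now take the inner product of this character with each irreducible chi from the table, <chi_1*chi_2, chi> = (1/5) sum_C |C| (chi_1*chi_2)(C) conj(chi(C)):
  <chi_1*chi_2, chi_0> = (1/5)[1*(1)*conj(1) + 1*(exp(-4*I*pi/5))*conj(1) + 1*(exp(2*I*pi/5))*conj(1) + 1*(exp(-2*I*pi/5))*conj(1) + 1*(exp(4*I*pi/5))*conj(1)]
      = (1/5)[(1) + (exp(-4*I*pi/5)) + (exp(2*I*pi/5)) + (exp(-2*I*pi/5)) + (exp(4*I*pi/5))] = 0/5 = 0
  <chi_1*chi_2, chi_1> = (1/5)[1*(1)*conj(1) + 1*(exp(-4*I*pi/5))*conj(exp(2*I*pi/5)) + 1*(exp(2*I*pi/5))*conj(exp(4*I*pi/5)) + 1*(exp(-2*I*pi/5))*conj(exp(-4*I*pi/5)) + 1*(exp(4*I*pi/5))*conj(exp(-2*I*pi/5))]
      = (1/5)[(1) + (exp(4*I*pi/5)) + (exp(-2*I*pi/5)) + (exp(2*I*pi/5)) + (exp(-4*I*pi/5))] = 0/5 = 0
  <chi_1*chi_2, chi_2> = (1/5)[1*(1)*conj(1) + 1*(exp(-4*I*pi/5))*conj(exp(4*I*pi/5)) + 1*(exp(2*I*pi/5))*conj(exp(-2*I*pi/5)) + 1*(exp(-2*I*pi/5))*conj(exp(2*I*pi/5)) + 1*(exp(4*I*pi/5))*conj(exp(-4*I*pi/5))]
      = (1/5)[(1) + (exp(2*I*pi/5)) + (exp(4*I*pi/5)) + (exp(-4*I*pi/5)) + (exp(-2*I*pi/5))] = 0/5 = 0
  <chi_1*chi_2, chi_3> = (1/5)[1*(1)*conj(1) + 1*(exp(-4*I*pi/5))*conj(exp(-4*I*pi/5)) + 1*(exp(2*I*pi/5))*conj(exp(2*I*pi/5)) + 1*(exp(-2*I*pi/5))*conj(exp(-2*I*pi/5)) + 1*(exp(4*I*pi/5))*conj(exp(4*I*pi/5))]
      = (1/5)[(1) + (1) + (1) + (1) + (1)] = 5/5 = 1
  <chi_1*chi_2, chi_4> = (1/5)[1*(1)*conj(1) + 1*(exp(-4*I*pi/5))*conj(exp(-2*I*pi/5)) + 1*(exp(2*I*pi/5))*conj(exp(-4*I*pi/5)) + 1*(exp(-2*I*pi/5))*conj(exp(4*I*pi/5)) + 1*(exp(4*I*pi/5))*conj(exp(2*I*pi/5))]
      = (1/5)[(1) + (exp(-2*I*pi/5)) + (exp(-4*I*pi/5)) + (exp(4*I*pi/5)) + (exp(2*I*pi/5))] = 0/5 = 0
(Exp terms are combined using exp(i*s)*conj(exp(i*t)) = exp(i*(s-t)), and sums of them are collapsed using the identity that for every m > 1 the m distinct m-th roots of unity sum to 0, e.g. 1 + exp(2*I*pi/3) + exp(-2*I*pi/3) = 0.)
Hence the multiplicities are chi_3: 1. Dimension check: dim(chi_1)*dim(chi_2) = 1*1 = 1 and sum (mult * dim) = 1*1 = 1.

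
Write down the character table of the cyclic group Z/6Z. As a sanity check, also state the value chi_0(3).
Character table of Z/6Z (irreps indexed chi_0,...,chi_5 with chi_k(m) = zeta_6^(k*m), zeta_6 = exp(2*pi*i/6)):
  irrep \ class  {0} (size 1)  {1} (size 1)    {2} (size 1)    {3} (size 1)  {4} (size 1)    {5} (size 1)  
  chi_0          1             1               1               1             1               1             
  chi_1          1             exp(I*pi/3)     exp(2*I*pi/3)   -1            exp(-2*I*pi/3)  exp(-I*pi/3)  
  chi_2          1             exp(2*I*pi/3)   exp(-2*I*pi/3)  1             exp(2*I*pi/3)   exp(-2*I*pi/3)
  chi_3          1             -1              1               -1            1               -1            
  chi_4          1             exp(-2*I*pi/3)  exp(2*I*pi/3)   1             exp(-2*I*pi/3)  exp(2*I*pi/3) 
  chi_5          1             exp(-I*pi/3)    exp(-2*I*pi/3)  -1            exp(2*I*pi/3)   exp(I*pi/3)   

Spot check: chi_0(3) = zeta_6^(0*3) = zeta_6^0 = 1.

Solution. Z/6Z is abelian, so all 6 irreducible complex representations are 1-dimensional. They are given by chi_k(m) = zeta_6^(k*m) for k = 0,...,5. Row orthogonality: sum_m chi_k(m) conj(chi_l(m)) = 6 * [k = l].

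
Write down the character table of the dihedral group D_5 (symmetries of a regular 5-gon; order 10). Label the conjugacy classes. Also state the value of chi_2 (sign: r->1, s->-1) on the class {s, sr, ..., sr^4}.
Conjugacy classes: {e} of size 1, {r^1, r^4} of size 2, {r^2, r^3} of size 2, {s, sr, ..., sr^4} of size 5.
Character table:
  irrep \ class              {e} (size 1)  {r^1, r^4} (size 2)  {r^2, r^3} (size 2)  {s, sr, ..., sr^4} (size 5)
  chi_1 (triv)               1             1                    1                    1                          
  chi_2 (sign: r->1, s->-1)  1             1                    1                    -1                         
  chi_3 (2d, j=1)            2             -1/2 + sqrt(5)/2     -sqrt(5)/2 - 1/2     0                          
  chi_4 (2d, j=2)            2             -sqrt(5)/2 - 1/2     -1/2 + sqrt(5)/2     0                          

Spot check: chi_2 (sign: r->1, s->-1) on {s, sr, ..., sr^4} = -1.

Details: D_5 has order 2*5 = 10 with 4 conjugacy classes, hence 4 irreducibles. Sum of squared dims 1 + 1 + 4 + 4 = 10 = |G|. Linear characters come from the abelianisation; the 2-dimensional irreps have character r^k -> 2*cos(2*pi*j*k/5), reflections -> 0.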